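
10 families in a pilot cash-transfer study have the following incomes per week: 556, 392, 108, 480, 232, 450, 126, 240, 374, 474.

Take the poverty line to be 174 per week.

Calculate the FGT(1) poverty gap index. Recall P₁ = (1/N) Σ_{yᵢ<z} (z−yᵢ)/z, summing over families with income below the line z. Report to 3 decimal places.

Incomes under z: 108, 126 (q = 2 of N = 10).
Gap ratios (z−y)/z: (174−108)/174 = 0.3793; (174−126)/174 = 0.2759.
Σ = 0.655172. Dividing by the full population N = 10 gives P₁ = 0.066.

0.066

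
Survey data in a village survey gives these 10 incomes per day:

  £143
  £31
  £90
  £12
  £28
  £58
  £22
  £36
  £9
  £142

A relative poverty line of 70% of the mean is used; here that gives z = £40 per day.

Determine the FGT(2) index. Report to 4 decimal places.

0.1444

Poor units: £9, £12, £22, £28, £31, £36 (q = 6 of N = 10).
Shortfall ratios: (40−9)/40 = 0.7750; (40−12)/40 = 0.7000; (40−22)/40 = 0.4500; (40−28)/40 = 0.3000; (40−31)/40 = 0.2250; (40−36)/40 = 0.1000.
Squared: 0.6006; 0.4900; 0.2025; 0.0900; 0.0506; 0.0100.
Sum = 1.443750; P₂ = 1.443750 / 10 = 0.1444.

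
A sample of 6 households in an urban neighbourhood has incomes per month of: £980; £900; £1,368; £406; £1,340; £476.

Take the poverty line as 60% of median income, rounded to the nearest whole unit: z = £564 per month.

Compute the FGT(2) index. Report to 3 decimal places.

Below the line: £406, £476 (q = 2 of N = 6).
Relative gaps: (564−406)/564 = 0.2801; (564−476)/564 = 0.1560.
Squared: 0.0785; 0.0243.
Sum = 0.102824; P₂ = 0.102824 / 6 = 0.017.

0.017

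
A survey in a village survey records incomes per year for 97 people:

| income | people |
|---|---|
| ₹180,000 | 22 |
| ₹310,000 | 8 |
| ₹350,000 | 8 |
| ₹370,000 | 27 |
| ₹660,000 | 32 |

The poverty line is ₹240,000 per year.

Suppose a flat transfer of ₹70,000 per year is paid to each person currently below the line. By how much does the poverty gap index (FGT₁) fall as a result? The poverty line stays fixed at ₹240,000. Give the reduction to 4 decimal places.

0.0567

Before: below the line — 22×₹180,000; poverty gap index (FGT₁) = 0.056701.
After the ₹70,000 transfer: below the line — none; poverty gap index (FGT₁) = 0.000000.
Reduction = 0.056701 − 0.000000 = 0.0567.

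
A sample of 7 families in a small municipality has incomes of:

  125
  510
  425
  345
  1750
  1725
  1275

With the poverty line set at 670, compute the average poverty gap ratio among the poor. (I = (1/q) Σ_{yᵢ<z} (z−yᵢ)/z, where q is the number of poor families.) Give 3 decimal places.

0.476

Incomes under z: 125, 345, 425, 510 (q = 4 of N = 7).
Shortfall ratios (z−y)/z: 0.8134, 0.4851, 0.3657, 0.2388; sum = 1.902985.
The income-gap ratio divides by q (the poor only): 1.902985 / 4 = 0.476.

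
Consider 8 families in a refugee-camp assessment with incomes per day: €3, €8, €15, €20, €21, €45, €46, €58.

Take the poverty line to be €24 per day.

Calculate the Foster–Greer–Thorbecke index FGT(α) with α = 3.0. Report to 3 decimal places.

Incomes under z: €3, €8, €15, €20, €21 (q = 5 of N = 8).
Gap ratios (z−y)/z: (24−3)/24 = 0.8750; (24−8)/24 = 0.6667; (24−15)/24 = 0.3750; (24−20)/24 = 0.1667; (24−21)/24 = 0.1250.
Raised to α = 3.0: 0.66992; 0.29630; 0.05273; 0.00463; 0.00195.
Sum = 1.025535; FGT(3.0) = 1.025535 / 8 = 0.128.

0.128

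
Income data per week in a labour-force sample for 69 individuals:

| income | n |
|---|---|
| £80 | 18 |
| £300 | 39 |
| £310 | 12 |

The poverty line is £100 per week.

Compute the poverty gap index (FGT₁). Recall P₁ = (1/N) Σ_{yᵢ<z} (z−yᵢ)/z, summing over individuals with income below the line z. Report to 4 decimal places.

0.0522

Poor units: 18×£80 (q = 18 of N = 69).
Relative gaps: (100−80)/100 = 0.2000 (×18).
Sum of shortfalls = 3.600000; P₁ averages over all N: 3.600000 / 69 = 0.0522.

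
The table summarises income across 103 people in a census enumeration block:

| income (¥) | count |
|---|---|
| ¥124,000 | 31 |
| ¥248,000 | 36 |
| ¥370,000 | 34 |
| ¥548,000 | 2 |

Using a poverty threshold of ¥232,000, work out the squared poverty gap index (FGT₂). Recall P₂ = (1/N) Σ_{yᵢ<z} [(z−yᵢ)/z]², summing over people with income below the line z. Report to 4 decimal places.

0.0652

Below the line: 31×¥124,000 (q = 31 of N = 103).
Shortfall ratios: (232000−124000)/232000 = 0.4655 (×31).
Squared: 0.2167 (×31).
Sum = 6.717895; P₂ = 6.717895 / 103 = 0.0652.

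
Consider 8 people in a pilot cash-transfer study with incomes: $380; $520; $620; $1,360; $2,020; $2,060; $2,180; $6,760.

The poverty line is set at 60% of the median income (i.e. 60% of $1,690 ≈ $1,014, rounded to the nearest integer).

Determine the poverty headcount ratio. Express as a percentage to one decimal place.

37.5%

3 of the 8 people have income below $1,014.
H = 3/8 = 37.5%.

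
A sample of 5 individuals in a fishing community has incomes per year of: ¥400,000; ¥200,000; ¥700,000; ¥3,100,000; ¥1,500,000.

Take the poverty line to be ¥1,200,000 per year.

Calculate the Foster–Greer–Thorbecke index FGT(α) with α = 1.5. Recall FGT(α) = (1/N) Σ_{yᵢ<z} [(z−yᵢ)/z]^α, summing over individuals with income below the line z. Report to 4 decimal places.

0.3148

Below z: ¥200,000, ¥400,000, ¥700,000 (q = 3 of N = 5).
Shortfall ratios: (1200000−200000)/1200000 = 0.8333; (1200000−400000)/1200000 = 0.6667; (1200000−700000)/1200000 = 0.4167.
Raised to α = 1.5: 0.76073; 0.54433; 0.26896.
Sum = 1.574014; FGT(1.5) = 1.574014 / 5 = 0.3148.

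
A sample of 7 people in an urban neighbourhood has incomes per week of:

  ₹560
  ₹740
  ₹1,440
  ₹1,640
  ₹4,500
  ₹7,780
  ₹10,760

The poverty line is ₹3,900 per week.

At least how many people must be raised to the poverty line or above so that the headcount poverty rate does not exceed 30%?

2

Currently q = 4 of N = 7 are below the line (H = 0.571).
A headcount ratio of at most 30% allows at most ⌊0.30 × 7⌋ = 2 poor people.
So at least 4 − 2 = 2 must be lifted.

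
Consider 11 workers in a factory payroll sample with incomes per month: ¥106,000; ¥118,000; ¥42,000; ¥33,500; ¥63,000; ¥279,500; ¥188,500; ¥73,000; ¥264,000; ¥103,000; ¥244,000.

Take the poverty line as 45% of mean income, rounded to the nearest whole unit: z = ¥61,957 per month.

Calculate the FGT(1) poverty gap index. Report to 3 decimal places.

Below the line: ¥33,500, ¥42,000 (q = 2 of N = 11).
Gap ratios (z−y)/z: (61957−33500)/61957 = 0.4593; (61957−42000)/61957 = 0.3221.
Σ = 0.781413. Dividing by the full population N = 11 gives P₁ = 0.071.

0.071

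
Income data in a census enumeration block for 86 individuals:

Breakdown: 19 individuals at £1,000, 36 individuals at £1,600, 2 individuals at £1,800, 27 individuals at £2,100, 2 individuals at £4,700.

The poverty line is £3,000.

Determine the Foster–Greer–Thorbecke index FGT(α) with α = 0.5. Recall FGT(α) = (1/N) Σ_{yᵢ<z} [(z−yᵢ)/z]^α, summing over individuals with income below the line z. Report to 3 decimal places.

0.653

Incomes under z: 19×£1,000, 36×£1,600, 2×£1,800, 27×£2,100 (q = 84 of N = 86).
Gap ratios (z−y)/z: (3000−1000)/3000 = 0.6667 (×19); (3000−1600)/3000 = 0.4667 (×36); (3000−1800)/3000 = 0.4000 (×2); (3000−2100)/3000 = 0.3000 (×27).
Raised to α = 0.5: 0.81650 (×19); 0.68313 (×36); 0.63246 (×2); 0.54772 (×27).
Sum = 56.159537; FGT(0.5) = 56.159537 / 86 = 0.653.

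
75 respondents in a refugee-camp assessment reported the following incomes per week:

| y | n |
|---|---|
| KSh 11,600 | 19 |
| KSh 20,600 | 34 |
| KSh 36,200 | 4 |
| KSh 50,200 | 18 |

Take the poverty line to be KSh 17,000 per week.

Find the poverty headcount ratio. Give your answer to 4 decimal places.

19 of the 75 respondents have income below KSh 17,000.
H = 19/75 = 0.2533.

0.2533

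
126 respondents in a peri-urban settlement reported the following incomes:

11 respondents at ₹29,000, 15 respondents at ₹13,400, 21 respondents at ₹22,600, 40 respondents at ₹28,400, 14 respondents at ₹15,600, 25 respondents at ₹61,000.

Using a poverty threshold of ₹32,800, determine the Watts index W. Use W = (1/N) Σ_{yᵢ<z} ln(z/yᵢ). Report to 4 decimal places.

Below the line: 15×₹13,400, 14×₹15,600, 21×₹22,600, 40×₹28,400, 11×₹29,000 (q = 101 of N = 126).
Log shortfalls: ln(32800/13400) = 0.8952 (×15); ln(32800/15600) = 0.7432 (×14); ln(32800/22600) = 0.3725 (×21); ln(32800/28400) = 0.1440 (×40); ln(32800/29000) = 0.1231 (×11).
W = 38.769899 / 126 = 0.3077.

0.3077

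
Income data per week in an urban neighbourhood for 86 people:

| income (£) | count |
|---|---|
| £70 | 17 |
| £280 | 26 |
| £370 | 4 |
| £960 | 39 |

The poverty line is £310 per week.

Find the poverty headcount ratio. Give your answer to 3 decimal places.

43 of the 86 people have income below £310.
H = 43/86 = 0.500.

0.500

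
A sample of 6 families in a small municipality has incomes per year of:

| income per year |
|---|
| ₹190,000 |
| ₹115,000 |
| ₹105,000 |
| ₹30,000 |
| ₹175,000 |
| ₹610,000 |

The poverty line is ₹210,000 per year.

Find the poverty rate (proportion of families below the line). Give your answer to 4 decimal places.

5 of the 6 families have income below ₹210,000.
H = 5/6 = 0.8333.

0.8333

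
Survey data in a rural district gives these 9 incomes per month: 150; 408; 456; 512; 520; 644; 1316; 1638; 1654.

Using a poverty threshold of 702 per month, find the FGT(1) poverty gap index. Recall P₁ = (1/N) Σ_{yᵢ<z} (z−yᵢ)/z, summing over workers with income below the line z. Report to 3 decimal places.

Below the line: 150, 408, 456, 512, 520, 644 (q = 6 of N = 9).
Shortfall ratios: (702−150)/702 = 0.7863; (702−408)/702 = 0.4188; (702−456)/702 = 0.3504; (702−512)/702 = 0.2707; (702−520)/702 = 0.2593; (702−644)/702 = 0.0826.
Sum of shortfalls = 2.168091; P₁ averages over all N: 2.168091 / 9 = 0.241.

0.241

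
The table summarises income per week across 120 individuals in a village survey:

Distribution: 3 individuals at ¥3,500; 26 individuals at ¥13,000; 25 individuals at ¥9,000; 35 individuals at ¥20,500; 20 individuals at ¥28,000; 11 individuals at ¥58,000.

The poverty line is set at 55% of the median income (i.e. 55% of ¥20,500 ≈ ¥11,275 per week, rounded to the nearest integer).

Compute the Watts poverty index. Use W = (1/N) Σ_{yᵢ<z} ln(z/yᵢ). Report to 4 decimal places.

0.0762

Below the line: 3×¥3,500, 25×¥9,000 (q = 28 of N = 120).
Log shortfalls: ln(11275/3500) = 1.1698 (×3); ln(11275/9000) = 0.2254 (×25).
W = 9.143557 / 120 = 0.0762.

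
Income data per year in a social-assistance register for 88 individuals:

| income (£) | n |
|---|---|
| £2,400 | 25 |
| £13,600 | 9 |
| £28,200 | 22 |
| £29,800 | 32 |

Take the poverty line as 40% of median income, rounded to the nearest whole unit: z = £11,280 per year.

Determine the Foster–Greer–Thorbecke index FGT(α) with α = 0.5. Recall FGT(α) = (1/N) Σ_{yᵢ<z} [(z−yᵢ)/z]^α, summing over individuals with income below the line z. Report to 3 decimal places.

Incomes under z: 25×£2,400 (q = 25 of N = 88).
Shortfall ratios: (11280−2400)/11280 = 0.7872 (×25).
Raised to α = 0.5: 0.88726 (×25).
Sum = 22.181553; FGT(0.5) = 22.181553 / 88 = 0.252.

0.252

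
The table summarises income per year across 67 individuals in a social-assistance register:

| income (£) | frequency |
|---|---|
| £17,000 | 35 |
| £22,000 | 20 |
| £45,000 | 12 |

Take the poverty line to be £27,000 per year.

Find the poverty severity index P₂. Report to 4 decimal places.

Incomes under z: 35×£17,000, 20×£22,000 (q = 55 of N = 67).
Shortfall ratios: (27000−17000)/27000 = 0.3704 (×35); (27000−22000)/27000 = 0.1852 (×20).
Squared: 0.1372 (×35); 0.0343 (×20).
Sum = 5.486968; P₂ = 5.486968 / 67 = 0.0819.

0.0819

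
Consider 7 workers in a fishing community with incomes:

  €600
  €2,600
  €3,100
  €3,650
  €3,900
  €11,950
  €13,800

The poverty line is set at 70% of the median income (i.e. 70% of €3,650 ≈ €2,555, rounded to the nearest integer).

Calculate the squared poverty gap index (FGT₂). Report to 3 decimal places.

Below the line: €600 (q = 1 of N = 7).
Relative gaps: (2555−600)/2555 = 0.7652.
Squared: 0.5855.
Sum = 0.585480; P₂ = 0.585480 / 7 = 0.084.

0.084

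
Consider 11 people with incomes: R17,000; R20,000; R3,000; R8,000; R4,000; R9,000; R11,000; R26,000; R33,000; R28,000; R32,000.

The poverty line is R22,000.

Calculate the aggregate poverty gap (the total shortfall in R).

R82,000

Incomes under z: R3,000, R4,000, R8,000, R9,000, R11,000, R17,000, R20,000 (q = 7 of N = 11).
Individual gaps: 22000−3000 = 19000; 22000−4000 = 18000; 22000−8000 = 14000; 22000−9000 = 13000; 22000−11000 = 11000; 22000−17000 = 5000; 22000−20000 = 2000.
Aggregate gap = R82,000.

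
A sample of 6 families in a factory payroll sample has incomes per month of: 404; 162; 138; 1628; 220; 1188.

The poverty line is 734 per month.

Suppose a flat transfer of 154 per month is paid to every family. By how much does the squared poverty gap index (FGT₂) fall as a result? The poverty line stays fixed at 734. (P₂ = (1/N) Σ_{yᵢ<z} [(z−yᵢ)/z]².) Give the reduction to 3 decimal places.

Before: below the line — 138, 162, 220, 404; squared poverty gap index (FGT₂) = 0.32652.
After the 154 transfer: below the line — 292, 316, 374, 558; squared poverty gap index (FGT₂) = 0.16416.
Reduction = 0.32652 − 0.16416 = 0.162.

0.162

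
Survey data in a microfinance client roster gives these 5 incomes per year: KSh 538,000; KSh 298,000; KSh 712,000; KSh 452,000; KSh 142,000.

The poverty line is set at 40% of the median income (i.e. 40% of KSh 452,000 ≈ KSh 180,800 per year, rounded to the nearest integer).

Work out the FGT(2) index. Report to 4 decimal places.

Below the line: KSh 142,000 (q = 1 of N = 5).
Relative gaps: (180800−142000)/180800 = 0.2146.
Squared: 0.0461.
Sum = 0.046054; P₂ = 0.046054 / 5 = 0.0092.

0.0092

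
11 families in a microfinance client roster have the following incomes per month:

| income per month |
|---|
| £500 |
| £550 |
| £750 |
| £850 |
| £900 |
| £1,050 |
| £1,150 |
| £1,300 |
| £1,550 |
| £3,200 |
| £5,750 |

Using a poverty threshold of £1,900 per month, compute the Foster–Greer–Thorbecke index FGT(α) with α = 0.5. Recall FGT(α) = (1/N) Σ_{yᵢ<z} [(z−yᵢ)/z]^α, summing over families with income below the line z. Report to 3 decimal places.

0.567

Below the line: £500, £550, £750, £850, £900, £1,050, £1,150, £1,300, £1,550 (q = 9 of N = 11).
Normalized shortfalls: (1900−500)/1900 = 0.7368; (1900−550)/1900 = 0.7105; (1900−750)/1900 = 0.6053; (1900−850)/1900 = 0.5526; (1900−900)/1900 = 0.5263; (1900−1050)/1900 = 0.4474; (1900−1150)/1900 = 0.3947; (1900−1300)/1900 = 0.3158; (1900−1550)/1900 = 0.1842.
Raised to α = 0.5: 0.85840; 0.84293; 0.77799; 0.74339; 0.72548; 0.66886; 0.62828; 0.56195; 0.42920.
Sum = 6.236463; FGT(0.5) = 6.236463 / 11 = 0.567.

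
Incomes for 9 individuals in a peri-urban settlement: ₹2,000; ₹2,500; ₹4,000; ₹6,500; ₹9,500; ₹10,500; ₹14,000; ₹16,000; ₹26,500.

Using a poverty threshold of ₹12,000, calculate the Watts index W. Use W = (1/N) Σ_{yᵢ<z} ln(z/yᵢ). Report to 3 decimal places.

Poor units: ₹2,000, ₹2,500, ₹4,000, ₹6,500, ₹9,500, ₹10,500 (q = 6 of N = 9).
ln(z/y) terms: ln(12000/2000) = 1.7918; ln(12000/2500) = 1.5686; ln(12000/4000) = 1.0986; ln(12000/6500) = 0.6131; ln(12000/9500) = 0.2336; ln(12000/10500) = 0.1335.
W = 5.439238 / 9 = 0.604.

0.604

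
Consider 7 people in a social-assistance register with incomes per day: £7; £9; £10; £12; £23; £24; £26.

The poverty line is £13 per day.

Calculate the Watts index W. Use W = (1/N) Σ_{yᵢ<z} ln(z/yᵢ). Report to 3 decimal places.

Below z: £7, £9, £10, £12 (q = 4 of N = 7).
ln(z/y) terms: ln(13/7) = 0.6190; ln(13/9) = 0.3677; ln(13/10) = 0.2624; ln(13/12) = 0.0800.
W = 1.329171 / 7 = 0.190.

0.190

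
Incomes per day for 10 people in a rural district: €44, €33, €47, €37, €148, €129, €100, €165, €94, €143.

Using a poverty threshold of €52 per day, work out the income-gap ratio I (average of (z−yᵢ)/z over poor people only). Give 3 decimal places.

Poor units: €33, €37, €44, €47 (q = 4 of N = 10).
Shortfall ratios (z−y)/z: 0.3654, 0.2885, 0.1538, 0.0962; sum = 0.903846.
The income-gap ratio divides by q (the poor only): 0.903846 / 4 = 0.226.

0.226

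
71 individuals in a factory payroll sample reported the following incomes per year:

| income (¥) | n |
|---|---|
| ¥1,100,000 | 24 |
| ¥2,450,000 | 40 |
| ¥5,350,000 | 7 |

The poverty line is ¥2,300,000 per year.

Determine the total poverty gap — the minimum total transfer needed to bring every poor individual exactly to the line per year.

¥28,800,000

Below z: 24×¥1,100,000 (q = 24 of N = 71).
Individual gaps: 24×(2300000−1100000) = 28800000.
Aggregate gap = ¥28,800,000.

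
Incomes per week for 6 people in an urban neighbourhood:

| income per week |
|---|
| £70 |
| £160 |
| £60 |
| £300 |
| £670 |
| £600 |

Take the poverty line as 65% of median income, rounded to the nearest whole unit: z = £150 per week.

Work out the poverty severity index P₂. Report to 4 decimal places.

0.1074

Below z: £60, £70 (q = 2 of N = 6).
Shortfall ratios: (150−60)/150 = 0.6000; (150−70)/150 = 0.5333.
Squared: 0.3600; 0.2844.
Sum = 0.644444; P₂ = 0.644444 / 6 = 0.1074.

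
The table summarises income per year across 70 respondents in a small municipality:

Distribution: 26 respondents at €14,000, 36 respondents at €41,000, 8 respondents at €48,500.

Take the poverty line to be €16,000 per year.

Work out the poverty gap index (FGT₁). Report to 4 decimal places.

Below z: 26×€14,000 (q = 26 of N = 70).
Normalized shortfalls: (16000−14000)/16000 = 0.1250 (×26).
Sum of shortfalls = 3.250000; P₁ averages over all N: 3.250000 / 70 = 0.0464.

0.0464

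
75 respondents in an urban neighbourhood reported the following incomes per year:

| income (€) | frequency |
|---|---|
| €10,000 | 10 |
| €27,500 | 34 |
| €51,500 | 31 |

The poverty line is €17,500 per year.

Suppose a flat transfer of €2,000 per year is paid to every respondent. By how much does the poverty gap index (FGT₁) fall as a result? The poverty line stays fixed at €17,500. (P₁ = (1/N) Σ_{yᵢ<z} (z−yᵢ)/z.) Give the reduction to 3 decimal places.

Before: below the line — 10×€10,000; poverty gap index (FGT₁) = 0.05714.
After the €2,000 transfer: below the line — 10×€12,000; poverty gap index (FGT₁) = 0.04190.
Reduction = 0.05714 − 0.04190 = 0.015.

0.015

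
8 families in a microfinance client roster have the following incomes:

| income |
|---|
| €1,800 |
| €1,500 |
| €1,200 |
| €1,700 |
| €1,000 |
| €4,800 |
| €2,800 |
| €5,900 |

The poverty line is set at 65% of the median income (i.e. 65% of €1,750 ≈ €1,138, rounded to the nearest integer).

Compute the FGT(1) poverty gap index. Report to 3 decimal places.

Incomes under z: €1,000 (q = 1 of N = 8).
Relative gaps: (1138−1000)/1138 = 0.1213.
Σ = 0.121265. Dividing by the full population N = 8 gives P₁ = 0.015.

0.015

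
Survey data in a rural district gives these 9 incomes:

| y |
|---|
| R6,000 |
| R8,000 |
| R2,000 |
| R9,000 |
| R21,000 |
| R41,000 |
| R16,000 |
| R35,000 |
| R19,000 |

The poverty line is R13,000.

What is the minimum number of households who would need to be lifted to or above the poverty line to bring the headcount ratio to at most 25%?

2

Currently q = 4 of N = 9 are below the line (H = 0.444).
A headcount ratio of at most 25% allows at most ⌊0.25 × 9⌋ = 2 poor households.
So at least 4 − 2 = 2 must be lifted.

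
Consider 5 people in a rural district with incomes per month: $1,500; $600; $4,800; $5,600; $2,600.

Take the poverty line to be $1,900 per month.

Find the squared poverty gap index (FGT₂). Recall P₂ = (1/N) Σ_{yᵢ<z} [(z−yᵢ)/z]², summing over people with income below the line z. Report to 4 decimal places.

0.1025

Poor units: $600, $1,500 (q = 2 of N = 5).
Gap ratios (z−y)/z: (1900−600)/1900 = 0.6842; (1900−1500)/1900 = 0.2105.
Squared: 0.4681; 0.0443.
Sum = 0.512465; P₂ = 0.512465 / 5 = 0.1025.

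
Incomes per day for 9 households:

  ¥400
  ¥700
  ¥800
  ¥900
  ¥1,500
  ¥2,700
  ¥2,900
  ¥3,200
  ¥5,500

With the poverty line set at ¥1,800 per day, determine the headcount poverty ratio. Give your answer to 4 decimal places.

0.5556

5 of the 9 households have income below ¥1,800.
H = 5/9 = 0.5556.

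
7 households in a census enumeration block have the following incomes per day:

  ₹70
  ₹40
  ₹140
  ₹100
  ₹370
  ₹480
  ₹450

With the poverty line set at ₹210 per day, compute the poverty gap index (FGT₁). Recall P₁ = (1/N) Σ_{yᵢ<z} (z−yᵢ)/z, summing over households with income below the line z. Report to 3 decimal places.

0.333

Below the line: ₹40, ₹70, ₹100, ₹140 (q = 4 of N = 7).
Shortfall ratios: (210−40)/210 = 0.8095; (210−70)/210 = 0.6667; (210−100)/210 = 0.5238; (210−140)/210 = 0.3333.
Sum of shortfalls = 2.333333; P₁ averages over all N: 2.333333 / 7 = 0.333.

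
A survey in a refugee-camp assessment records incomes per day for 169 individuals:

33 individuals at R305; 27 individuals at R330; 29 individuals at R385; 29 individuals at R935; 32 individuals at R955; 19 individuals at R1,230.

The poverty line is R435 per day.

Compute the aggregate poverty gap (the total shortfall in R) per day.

R8,575

Below z: 33×R305, 27×R330, 29×R385 (q = 89 of N = 169).
Individual gaps: 33×(435−305) = 4290; 27×(435−330) = 2835; 29×(435−385) = 1450.
Aggregate gap = R8,575.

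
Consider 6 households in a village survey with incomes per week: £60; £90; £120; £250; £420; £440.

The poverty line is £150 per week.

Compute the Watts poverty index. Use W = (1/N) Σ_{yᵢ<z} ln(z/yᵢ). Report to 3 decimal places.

Below the line: £60, £90, £120 (q = 3 of N = 6).
ln(z/y) terms: ln(150/60) = 0.9163; ln(150/90) = 0.5108; ln(150/120) = 0.2231.
W = 1.650260 / 6 = 0.275.

0.275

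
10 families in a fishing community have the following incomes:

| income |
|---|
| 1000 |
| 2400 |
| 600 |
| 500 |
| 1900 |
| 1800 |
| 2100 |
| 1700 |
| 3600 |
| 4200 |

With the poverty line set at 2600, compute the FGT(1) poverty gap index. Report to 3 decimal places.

0.338

Incomes under z: 500, 600, 1000, 1700, 1800, 1900, 2100, 2400 (q = 8 of N = 10).
Relative gaps: (2600−500)/2600 = 0.8077; (2600−600)/2600 = 0.7692; (2600−1000)/2600 = 0.6154; (2600−1700)/2600 = 0.3462; (2600−1800)/2600 = 0.3077; (2600−1900)/2600 = 0.2692; (2600−2100)/2600 = 0.1923; (2600−2400)/2600 = 0.0769.
Σ = 3.384615. Dividing by the full population N = 10 gives P₁ = 0.338.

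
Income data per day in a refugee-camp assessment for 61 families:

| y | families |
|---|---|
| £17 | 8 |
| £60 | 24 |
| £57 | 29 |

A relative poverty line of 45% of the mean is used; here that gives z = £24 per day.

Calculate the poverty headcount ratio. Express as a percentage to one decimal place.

13.1%

8 of the 61 families have income below £24.
H = 8/61 = 13.1%.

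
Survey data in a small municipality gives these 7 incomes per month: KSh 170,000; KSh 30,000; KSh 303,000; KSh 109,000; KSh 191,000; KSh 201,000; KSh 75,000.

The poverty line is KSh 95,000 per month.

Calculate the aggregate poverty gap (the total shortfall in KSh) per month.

KSh 85,000

Incomes under z: KSh 30,000, KSh 75,000 (q = 2 of N = 7).
Individual gaps: 95000−30000 = 65000; 95000−75000 = 20000.
Aggregate gap = KSh 85,000.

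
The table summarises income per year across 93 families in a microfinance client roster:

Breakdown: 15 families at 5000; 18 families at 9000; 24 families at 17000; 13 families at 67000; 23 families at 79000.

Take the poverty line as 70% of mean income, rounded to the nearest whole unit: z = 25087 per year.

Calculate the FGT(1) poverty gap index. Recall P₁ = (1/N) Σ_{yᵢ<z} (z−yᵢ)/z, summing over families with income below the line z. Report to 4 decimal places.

Poor units: 15×5000, 18×9000, 24×17000 (q = 57 of N = 93).
Shortfall ratios: (25087−5000)/25087 = 0.8007 (×15); (25087−9000)/25087 = 0.6412 (×18); (25087−17000)/25087 = 0.3224 (×24).
Sum of shortfalls = 31.289473; P₁ averages over all N: 31.289473 / 93 = 0.3364.

0.3364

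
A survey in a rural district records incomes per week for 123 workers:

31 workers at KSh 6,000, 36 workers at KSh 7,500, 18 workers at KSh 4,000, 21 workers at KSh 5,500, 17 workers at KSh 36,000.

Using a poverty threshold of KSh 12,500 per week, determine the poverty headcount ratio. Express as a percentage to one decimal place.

106 of the 123 workers have income below KSh 12,500.
H = 106/123 = 86.2%.

86.2%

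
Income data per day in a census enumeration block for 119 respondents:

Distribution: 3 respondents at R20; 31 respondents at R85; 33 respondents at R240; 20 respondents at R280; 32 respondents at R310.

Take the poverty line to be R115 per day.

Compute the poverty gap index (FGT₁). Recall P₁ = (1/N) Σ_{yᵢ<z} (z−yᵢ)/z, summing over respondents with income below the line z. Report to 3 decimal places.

Below z: 3×R20, 31×R85 (q = 34 of N = 119).
Shortfall ratios: (115−20)/115 = 0.8261 (×3); (115−85)/115 = 0.2609 (×31).
Σ = 10.565217. Dividing by the full population N = 119 gives P₁ = 0.089.

0.089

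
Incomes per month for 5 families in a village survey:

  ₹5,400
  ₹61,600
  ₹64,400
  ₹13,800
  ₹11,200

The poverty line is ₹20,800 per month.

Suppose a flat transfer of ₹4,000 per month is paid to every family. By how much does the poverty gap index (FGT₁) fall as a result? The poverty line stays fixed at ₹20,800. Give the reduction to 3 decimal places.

0.115

Before: below the line — ₹5,400, ₹11,200, ₹13,800; poverty gap index (FGT₁) = 0.30769.
After the ₹4,000 transfer: below the line — ₹9,400, ₹15,200, ₹17,800; poverty gap index (FGT₁) = 0.19231.
Reduction = 0.30769 − 0.19231 = 0.115.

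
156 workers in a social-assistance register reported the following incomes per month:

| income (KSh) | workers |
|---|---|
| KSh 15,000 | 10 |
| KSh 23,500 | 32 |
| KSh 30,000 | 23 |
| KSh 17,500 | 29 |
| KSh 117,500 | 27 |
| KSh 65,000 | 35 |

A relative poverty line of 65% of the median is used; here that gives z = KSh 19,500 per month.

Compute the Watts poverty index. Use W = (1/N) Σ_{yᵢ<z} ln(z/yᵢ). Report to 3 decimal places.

0.037

Poor units: 10×KSh 15,000, 29×KSh 17,500 (q = 39 of N = 156).
Log shortfalls: ln(19500/15000) = 0.2624 (×10); ln(19500/17500) = 0.1082 (×29).
W = 5.761837 / 156 = 0.037.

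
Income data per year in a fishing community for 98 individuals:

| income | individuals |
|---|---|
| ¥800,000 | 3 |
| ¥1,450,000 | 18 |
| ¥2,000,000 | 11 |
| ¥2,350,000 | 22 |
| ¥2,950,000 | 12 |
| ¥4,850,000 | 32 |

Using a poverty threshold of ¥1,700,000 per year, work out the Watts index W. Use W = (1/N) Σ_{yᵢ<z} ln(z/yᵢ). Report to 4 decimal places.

0.0523

Below the line: 3×¥800,000, 18×¥1,450,000 (q = 21 of N = 98).
ln(z/y) terms: ln(1700000/800000) = 0.7538 (×3); ln(1700000/1450000) = 0.1591 (×18).
W = 5.124480 / 98 = 0.0523.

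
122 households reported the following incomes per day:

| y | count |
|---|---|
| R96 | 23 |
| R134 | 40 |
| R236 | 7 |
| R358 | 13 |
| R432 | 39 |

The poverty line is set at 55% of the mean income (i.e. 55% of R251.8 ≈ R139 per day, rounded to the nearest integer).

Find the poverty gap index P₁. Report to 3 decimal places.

Below z: 23×R96, 40×R134 (q = 63 of N = 122).
Normalized shortfalls: (139−96)/139 = 0.3094 (×23); (139−134)/139 = 0.0360 (×40).
Σ = 8.553957. Dividing by the full population N = 122 gives P₁ = 0.070.

0.070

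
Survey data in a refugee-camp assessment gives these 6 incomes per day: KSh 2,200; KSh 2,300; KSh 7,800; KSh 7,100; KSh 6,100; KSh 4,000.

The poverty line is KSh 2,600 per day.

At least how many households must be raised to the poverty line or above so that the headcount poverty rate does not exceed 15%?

2

Currently q = 2 of N = 6 are below the line (H = 0.333).
A headcount ratio of at most 15% allows at most ⌊0.15 × 6⌋ = 0 poor households.
So at least 2 − 0 = 2 must be lifted.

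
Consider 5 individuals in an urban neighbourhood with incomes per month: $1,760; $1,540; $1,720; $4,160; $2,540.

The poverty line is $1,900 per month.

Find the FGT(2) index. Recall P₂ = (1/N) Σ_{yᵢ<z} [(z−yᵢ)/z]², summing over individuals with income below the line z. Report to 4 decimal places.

Below the line: $1,540, $1,720, $1,760 (q = 3 of N = 5).
Normalized shortfalls: (1900−1540)/1900 = 0.1895; (1900−1720)/1900 = 0.0947; (1900−1760)/1900 = 0.0737.
Squared: 0.0359; 0.0090; 0.0054.
Sum = 0.050305; P₂ = 0.050305 / 5 = 0.0101.

0.0101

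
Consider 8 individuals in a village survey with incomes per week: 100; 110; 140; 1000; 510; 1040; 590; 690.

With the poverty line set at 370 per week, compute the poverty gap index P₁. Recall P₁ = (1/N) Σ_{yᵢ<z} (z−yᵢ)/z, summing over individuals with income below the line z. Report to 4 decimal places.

0.2568

Poor units: 100, 110, 140 (q = 3 of N = 8).
Gap ratios (z−y)/z: (370−100)/370 = 0.7297; (370−110)/370 = 0.7027; (370−140)/370 = 0.6216.
Sum of shortfalls = 2.054054; P₁ averages over all N: 2.054054 / 8 = 0.2568.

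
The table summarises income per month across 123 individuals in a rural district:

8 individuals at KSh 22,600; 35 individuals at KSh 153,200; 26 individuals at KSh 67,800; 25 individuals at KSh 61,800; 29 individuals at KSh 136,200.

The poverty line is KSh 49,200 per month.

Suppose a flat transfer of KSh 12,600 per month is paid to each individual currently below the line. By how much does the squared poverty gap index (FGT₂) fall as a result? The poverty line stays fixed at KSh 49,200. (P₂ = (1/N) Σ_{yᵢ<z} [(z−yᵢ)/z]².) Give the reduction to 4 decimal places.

Before: below the line — 8×KSh 22,600; squared poverty gap index (FGT₂) = 0.019012.
After the KSh 12,600 transfer: below the line — 8×KSh 35,200; squared poverty gap index (FGT₂) = 0.005266.
Reduction = 0.019012 − 0.005266 = 0.0137.

0.0137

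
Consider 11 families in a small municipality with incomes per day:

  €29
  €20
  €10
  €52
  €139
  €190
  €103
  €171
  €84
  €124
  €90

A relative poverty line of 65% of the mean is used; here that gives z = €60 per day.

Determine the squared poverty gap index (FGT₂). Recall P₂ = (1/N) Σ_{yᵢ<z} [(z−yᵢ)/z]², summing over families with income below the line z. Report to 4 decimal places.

0.1294

Below the line: €10, €20, €29, €52 (q = 4 of N = 11).
Normalized shortfalls: (60−10)/60 = 0.8333; (60−20)/60 = 0.6667; (60−29)/60 = 0.5167; (60−52)/60 = 0.1333.
Squared: 0.6944; 0.4444; 0.2669; 0.0178.
Sum = 1.423611; P₂ = 1.423611 / 11 = 0.1294.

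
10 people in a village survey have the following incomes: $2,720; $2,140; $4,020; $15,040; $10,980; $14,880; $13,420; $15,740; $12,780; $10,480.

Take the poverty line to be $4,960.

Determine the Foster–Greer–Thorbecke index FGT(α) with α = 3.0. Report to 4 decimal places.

0.0283

Incomes under z: $2,140, $2,720, $4,020 (q = 3 of N = 10).
Relative gaps: (4960−2140)/4960 = 0.5685; (4960−2720)/4960 = 0.4516; (4960−4020)/4960 = 0.1895.
Raised to α = 3.0: 0.18378; 0.09211; 0.00681.
Sum = 0.282697; FGT(3.0) = 0.282697 / 10 = 0.0283.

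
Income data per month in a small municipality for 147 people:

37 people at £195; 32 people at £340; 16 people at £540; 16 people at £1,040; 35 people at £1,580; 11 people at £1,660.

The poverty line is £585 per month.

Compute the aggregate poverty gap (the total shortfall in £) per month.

£22,990

Incomes under z: 37×£195, 32×£340, 16×£540 (q = 85 of N = 147).
Individual gaps: 37×(585−195) = 14430; 32×(585−340) = 7840; 16×(585−540) = 720.
Aggregate gap = £22,990.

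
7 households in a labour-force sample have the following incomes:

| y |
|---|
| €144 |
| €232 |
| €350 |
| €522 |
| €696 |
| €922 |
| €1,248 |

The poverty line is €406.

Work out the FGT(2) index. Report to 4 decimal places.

0.0884

Below z: €144, €232, €350 (q = 3 of N = 7).
Shortfall ratios: (406−144)/406 = 0.6453; (406−232)/406 = 0.4286; (406−350)/406 = 0.1379.
Squared: 0.4164; 0.1837; 0.0190.
Sum = 0.619137; P₂ = 0.619137 / 7 = 0.0884.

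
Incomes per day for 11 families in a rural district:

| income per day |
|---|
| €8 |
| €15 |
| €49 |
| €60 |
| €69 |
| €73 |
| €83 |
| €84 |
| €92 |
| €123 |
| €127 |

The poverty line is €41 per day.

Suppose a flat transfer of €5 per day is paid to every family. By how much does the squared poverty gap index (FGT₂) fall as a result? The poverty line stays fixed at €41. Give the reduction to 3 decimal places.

Before: below the line — €8, €15; squared poverty gap index (FGT₂) = 0.09545.
After the €5 transfer: below the line — €13, €20; squared poverty gap index (FGT₂) = 0.06625.
Reduction = 0.09545 − 0.06625 = 0.029.

0.029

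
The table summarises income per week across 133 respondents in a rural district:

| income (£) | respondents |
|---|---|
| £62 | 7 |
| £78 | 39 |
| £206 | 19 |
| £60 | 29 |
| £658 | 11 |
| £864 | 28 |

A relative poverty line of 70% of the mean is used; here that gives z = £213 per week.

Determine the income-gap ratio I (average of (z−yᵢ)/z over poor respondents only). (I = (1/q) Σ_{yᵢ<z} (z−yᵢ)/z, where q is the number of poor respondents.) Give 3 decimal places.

0.544

Incomes under z: 29×£60, 7×£62, 39×£78, 19×£206 (q = 94 of N = 133).
Relative gaps: 0.7183 (×29), 0.7089 (×7), 0.6338 (×39), 0.0329 (×19); sum = 51.136150.
I averages over the q = 94 poor units only: 51.136150 / 94 = 0.544.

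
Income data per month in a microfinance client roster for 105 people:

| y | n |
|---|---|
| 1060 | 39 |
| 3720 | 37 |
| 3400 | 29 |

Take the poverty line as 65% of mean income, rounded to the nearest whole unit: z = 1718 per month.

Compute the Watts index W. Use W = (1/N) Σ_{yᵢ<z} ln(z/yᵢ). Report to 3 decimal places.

Below the line: 39×1060 (q = 39 of N = 105).
Log shortfalls: ln(1718/1060) = 0.4829 (×39).
W = 18.832785 / 105 = 0.179.

0.179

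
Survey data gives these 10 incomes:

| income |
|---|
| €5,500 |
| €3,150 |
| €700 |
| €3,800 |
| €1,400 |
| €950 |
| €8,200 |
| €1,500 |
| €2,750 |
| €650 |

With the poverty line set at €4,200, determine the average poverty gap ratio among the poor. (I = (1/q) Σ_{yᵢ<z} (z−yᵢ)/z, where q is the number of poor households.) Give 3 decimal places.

0.557

Below z: €650, €700, €950, €1,400, €1,500, €2,750, €3,150, €3,800 (q = 8 of N = 10).
Relative gaps: 0.8452, 0.8333, 0.7738, 0.6667, 0.6429, 0.3452, 0.2500, 0.0952; sum = 4.452381.
I averages over the q = 8 poor units only: 4.452381 / 8 = 0.557.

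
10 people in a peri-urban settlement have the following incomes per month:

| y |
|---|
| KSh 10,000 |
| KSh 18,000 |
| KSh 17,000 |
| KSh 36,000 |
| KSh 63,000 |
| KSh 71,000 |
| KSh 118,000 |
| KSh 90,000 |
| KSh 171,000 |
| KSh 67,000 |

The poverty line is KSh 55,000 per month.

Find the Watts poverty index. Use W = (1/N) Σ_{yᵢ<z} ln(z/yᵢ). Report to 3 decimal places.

0.442

Below the line: KSh 10,000, KSh 17,000, KSh 18,000, KSh 36,000 (q = 4 of N = 10).
ln(z/y) terms: ln(55000/10000) = 1.7047; ln(55000/17000) = 1.1741; ln(55000/18000) = 1.1170; ln(55000/36000) = 0.4238.
W = 4.419644 / 10 = 0.442.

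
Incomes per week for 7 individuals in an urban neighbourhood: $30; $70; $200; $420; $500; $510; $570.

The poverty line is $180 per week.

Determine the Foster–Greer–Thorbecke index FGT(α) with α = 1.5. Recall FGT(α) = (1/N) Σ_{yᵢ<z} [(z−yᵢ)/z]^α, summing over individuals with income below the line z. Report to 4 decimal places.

Below the line: $30, $70 (q = 2 of N = 7).
Relative gaps: (180−30)/180 = 0.8333; (180−70)/180 = 0.6111.
Raised to α = 1.5: 0.76073; 0.47773.
Sum = 1.238453; FGT(1.5) = 1.238453 / 7 = 0.1769.

0.1769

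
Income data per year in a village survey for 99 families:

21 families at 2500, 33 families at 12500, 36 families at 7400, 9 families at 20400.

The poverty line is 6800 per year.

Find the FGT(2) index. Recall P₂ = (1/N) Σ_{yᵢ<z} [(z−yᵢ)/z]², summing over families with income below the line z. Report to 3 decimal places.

Incomes under z: 21×2500 (q = 21 of N = 99).
Gap ratios (z−y)/z: (6800−2500)/6800 = 0.6324 (×21).
Squared: 0.3999 (×21).
Sum = 8.397275; P₂ = 8.397275 / 99 = 0.085.

0.085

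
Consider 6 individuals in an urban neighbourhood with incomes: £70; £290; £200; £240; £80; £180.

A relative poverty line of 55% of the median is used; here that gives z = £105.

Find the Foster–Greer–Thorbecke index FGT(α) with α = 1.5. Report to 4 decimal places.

Poor units: £70, £80 (q = 2 of N = 6).
Relative gaps: (105−70)/105 = 0.3333; (105−80)/105 = 0.2381.
Raised to α = 1.5: 0.19245; 0.11618.
Sum = 0.308629; FGT(1.5) = 0.308629 / 6 = 0.0514.

0.0514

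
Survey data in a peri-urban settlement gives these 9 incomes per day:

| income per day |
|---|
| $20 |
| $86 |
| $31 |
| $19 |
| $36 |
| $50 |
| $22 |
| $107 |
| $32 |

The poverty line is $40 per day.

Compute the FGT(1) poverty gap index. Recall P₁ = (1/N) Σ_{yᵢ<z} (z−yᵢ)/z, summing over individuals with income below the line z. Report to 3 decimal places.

Below the line: $19, $20, $22, $31, $32, $36 (q = 6 of N = 9).
Gap ratios (z−y)/z: (40−19)/40 = 0.5250; (40−20)/40 = 0.5000; (40−22)/40 = 0.4500; (40−31)/40 = 0.2250; (40−32)/40 = 0.2000; (40−36)/40 = 0.1000.
Σ = 2.000000. Dividing by the full population N = 9 gives P₁ = 0.222.

0.222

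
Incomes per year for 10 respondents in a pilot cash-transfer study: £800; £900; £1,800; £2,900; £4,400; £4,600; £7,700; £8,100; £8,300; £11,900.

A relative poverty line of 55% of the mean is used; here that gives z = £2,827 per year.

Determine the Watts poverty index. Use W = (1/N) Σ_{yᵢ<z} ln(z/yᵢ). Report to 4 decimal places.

0.2858

Poor units: £800, £900, £1,800 (q = 3 of N = 10).
ln(z/y) terms: ln(2827/800) = 1.2624; ln(2827/900) = 1.1446; ln(2827/1800) = 0.4514.
W = 2.858366 / 10 = 0.2858.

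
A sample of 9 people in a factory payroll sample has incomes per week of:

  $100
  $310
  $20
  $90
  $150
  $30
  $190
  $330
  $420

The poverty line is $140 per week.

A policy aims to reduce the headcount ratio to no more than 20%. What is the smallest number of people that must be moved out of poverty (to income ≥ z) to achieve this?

3

4 of the 9 people are poor, so H = 4/9 = 0.444.
A headcount ratio of at most 20% allows at most ⌊0.20 × 9⌋ = 1 poor people.
So at least 4 − 1 = 3 must be lifted.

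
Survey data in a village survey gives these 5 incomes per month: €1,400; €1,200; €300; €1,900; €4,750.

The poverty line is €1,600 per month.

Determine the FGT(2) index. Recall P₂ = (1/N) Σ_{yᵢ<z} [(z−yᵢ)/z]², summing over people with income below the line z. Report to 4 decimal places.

0.1477

Incomes under z: €300, €1,200, €1,400 (q = 3 of N = 5).
Relative gaps: (1600−300)/1600 = 0.8125; (1600−1200)/1600 = 0.2500; (1600−1400)/1600 = 0.1250.
Squared: 0.6602; 0.0625; 0.0156.
Sum = 0.738281; P₂ = 0.738281 / 5 = 0.1477.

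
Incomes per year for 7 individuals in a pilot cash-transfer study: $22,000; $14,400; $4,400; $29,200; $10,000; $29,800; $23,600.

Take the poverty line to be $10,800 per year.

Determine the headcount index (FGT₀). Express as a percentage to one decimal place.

28.6%

2 of the 7 individuals have income below $10,800.
H = 2/7 = 28.6%.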